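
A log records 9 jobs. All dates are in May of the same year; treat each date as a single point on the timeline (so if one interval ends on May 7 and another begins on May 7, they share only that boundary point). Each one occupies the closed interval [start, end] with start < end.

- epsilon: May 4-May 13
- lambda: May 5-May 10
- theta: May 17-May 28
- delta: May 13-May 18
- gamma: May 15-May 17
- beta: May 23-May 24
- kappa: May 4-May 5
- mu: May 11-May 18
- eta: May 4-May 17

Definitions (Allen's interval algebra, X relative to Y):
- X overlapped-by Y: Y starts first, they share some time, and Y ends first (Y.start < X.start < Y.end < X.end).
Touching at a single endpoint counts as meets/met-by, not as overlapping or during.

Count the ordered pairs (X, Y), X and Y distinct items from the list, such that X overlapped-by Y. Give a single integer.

5

Checking all 72 ordered pairs for relation 'overlapped-by'; matching pairs in alphabetical order:
(delta, eta): delta overlapped-by eta ✓
(mu, epsilon): mu overlapped-by epsilon ✓
(mu, eta): mu overlapped-by eta ✓
(theta, delta): theta overlapped-by delta ✓
(theta, mu): theta overlapped-by mu ✓
Count: 5.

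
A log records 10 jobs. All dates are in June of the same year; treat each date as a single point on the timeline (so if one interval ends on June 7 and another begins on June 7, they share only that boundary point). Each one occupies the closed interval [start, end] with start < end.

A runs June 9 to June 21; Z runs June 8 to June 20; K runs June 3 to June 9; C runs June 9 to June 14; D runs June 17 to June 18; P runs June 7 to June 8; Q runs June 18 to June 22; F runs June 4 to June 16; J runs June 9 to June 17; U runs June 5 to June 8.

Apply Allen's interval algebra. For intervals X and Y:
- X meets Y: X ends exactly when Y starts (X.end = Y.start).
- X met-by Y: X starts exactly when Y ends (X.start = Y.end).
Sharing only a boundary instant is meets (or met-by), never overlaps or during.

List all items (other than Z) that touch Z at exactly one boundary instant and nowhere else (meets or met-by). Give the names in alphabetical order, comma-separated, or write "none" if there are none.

Target Z = [June 8, June 20].
A [June 9, June 21] → overlapped-by → no.
C [June 9, June 14] → during → no.
D [June 17, June 18] → during → no.
F [June 4, June 16] → overlaps → no.
J [June 9, June 17] → during → no.
K [June 3, June 9] → overlaps → no.
P [June 7, June 8] → meets → yes.
Q [June 18, June 22] → overlapped-by → no.
U [June 5, June 8] → meets → yes.
Result: P, U.

P, U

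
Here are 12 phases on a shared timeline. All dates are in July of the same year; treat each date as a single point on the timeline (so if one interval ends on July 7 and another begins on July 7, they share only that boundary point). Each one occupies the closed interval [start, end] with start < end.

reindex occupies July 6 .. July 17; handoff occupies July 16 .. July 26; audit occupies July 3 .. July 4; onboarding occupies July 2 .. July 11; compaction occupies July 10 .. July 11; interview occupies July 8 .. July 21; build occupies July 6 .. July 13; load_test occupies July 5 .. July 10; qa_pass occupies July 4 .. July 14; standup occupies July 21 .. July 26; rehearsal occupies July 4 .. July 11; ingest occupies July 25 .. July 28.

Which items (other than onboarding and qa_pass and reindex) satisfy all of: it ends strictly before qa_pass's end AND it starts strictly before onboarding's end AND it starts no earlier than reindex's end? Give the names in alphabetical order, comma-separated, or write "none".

Conditions: its end is strictly before qa_pass's end (X.end < July 14) AND its start is strictly before onboarding's end (X.start < July 11) AND its start is no earlier than reindex's end (X.start >= July 17).
audit: end July 4 < July 14? ✓; start July 3 < July 11? ✓; start July 3 >= July 17? ✗ → no.
build: end July 13 < July 14? ✓; start July 6 < July 11? ✓; start July 6 >= July 17? ✗ → no.
compaction: end July 11 < July 14? ✓; start July 10 < July 11? ✓; start July 10 >= July 17? ✗ → no.
handoff: end July 26 < July 14? ✗; start July 16 < July 11? ✗; start July 16 >= July 17? ✗ → no.
ingest: end July 28 < July 14? ✗; start July 25 < July 11? ✗; start July 25 >= July 17? ✓ → no.
interview: end July 21 < July 14? ✗; start July 8 < July 11? ✓; start July 8 >= July 17? ✗ → no.
load_test: end July 10 < July 14? ✓; start July 5 < July 11? ✓; start July 5 >= July 17? ✗ → no.
rehearsal: end July 11 < July 14? ✓; start July 4 < July 11? ✓; start July 4 >= July 17? ✗ → no.
standup: end July 26 < July 14? ✗; start July 21 < July 11? ✗; start July 21 >= July 17? ✓ → no.
Result: none.

none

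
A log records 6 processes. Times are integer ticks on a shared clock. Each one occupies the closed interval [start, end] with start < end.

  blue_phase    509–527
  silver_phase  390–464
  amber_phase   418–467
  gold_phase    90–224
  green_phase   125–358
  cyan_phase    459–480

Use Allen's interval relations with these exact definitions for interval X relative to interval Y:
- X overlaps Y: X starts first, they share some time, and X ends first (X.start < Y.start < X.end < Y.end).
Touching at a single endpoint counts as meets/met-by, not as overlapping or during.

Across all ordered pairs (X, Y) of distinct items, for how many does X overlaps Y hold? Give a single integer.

Checking all 30 ordered pairs for relation 'overlaps'; matching pairs in alphabetical order:
(amber_phase, cyan_phase): amber_phase overlaps cyan_phase ✓
(gold_phase, green_phase): gold_phase overlaps green_phase ✓
(silver_phase, amber_phase): silver_phase overlaps amber_phase ✓
(silver_phase, cyan_phase): silver_phase overlaps cyan_phase ✓
Count: 4.

4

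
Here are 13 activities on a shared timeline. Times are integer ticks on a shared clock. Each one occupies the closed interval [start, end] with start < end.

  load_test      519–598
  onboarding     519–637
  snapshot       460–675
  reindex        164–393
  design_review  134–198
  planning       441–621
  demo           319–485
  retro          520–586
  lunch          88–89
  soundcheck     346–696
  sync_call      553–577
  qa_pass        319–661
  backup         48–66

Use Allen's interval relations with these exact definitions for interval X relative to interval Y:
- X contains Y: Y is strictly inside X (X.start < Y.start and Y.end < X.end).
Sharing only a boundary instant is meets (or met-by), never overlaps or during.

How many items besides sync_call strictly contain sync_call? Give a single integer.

Target sync_call = [553, 577].
backup [48, 66] → before → no.
demo [319, 485] → before → no.
design_review [134, 198] → before → no.
load_test [519, 598] → contains → counts.
lunch [88, 89] → before → no.
onboarding [519, 637] → contains → counts.
planning [441, 621] → contains → counts.
qa_pass [319, 661] → contains → counts.
reindex [164, 393] → before → no.
retro [520, 586] → contains → counts.
snapshot [460, 675] → contains → counts.
soundcheck [346, 696] → contains → counts.
Total: 7.

7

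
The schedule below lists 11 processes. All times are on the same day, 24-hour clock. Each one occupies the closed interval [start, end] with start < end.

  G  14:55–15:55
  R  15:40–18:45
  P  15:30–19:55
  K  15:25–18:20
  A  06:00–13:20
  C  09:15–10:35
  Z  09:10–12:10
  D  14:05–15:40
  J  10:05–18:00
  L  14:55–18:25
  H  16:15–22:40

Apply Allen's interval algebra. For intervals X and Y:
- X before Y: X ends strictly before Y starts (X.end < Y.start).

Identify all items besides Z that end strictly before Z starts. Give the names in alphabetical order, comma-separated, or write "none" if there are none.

Target Z = [09:10, 12:10].
A [06:00, 13:20] → contains → no.
C [09:15, 10:35] → during → no.
D [14:05, 15:40] → after → no.
G [14:55, 15:55] → after → no.
H [16:15, 22:40] → after → no.
J [10:05, 18:00] → overlapped-by → no.
K [15:25, 18:20] → after → no.
L [14:55, 18:25] → after → no.
P [15:30, 19:55] → after → no.
R [15:40, 18:45] → after → no.
Result: none.

none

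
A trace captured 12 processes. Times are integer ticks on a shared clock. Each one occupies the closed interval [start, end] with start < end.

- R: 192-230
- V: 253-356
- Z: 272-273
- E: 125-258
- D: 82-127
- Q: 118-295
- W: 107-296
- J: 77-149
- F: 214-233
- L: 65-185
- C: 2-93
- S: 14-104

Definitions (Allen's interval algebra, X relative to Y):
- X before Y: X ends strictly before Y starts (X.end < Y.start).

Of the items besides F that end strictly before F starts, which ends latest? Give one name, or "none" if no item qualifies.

L

Target F = [214, 233].
C [2, 93] → before → candidate.
D [82, 127] → before → candidate.
E [125, 258] → contains → excluded.
J [77, 149] → before → candidate.
L [65, 185] → before → candidate.
Q [118, 295] → contains → excluded.
R [192, 230] → overlaps → excluded.
S [14, 104] → before → candidate.
V [253, 356] → after → excluded.
W [107, 296] → contains → excluded.
Z [272, 273] → after → excluded.
Among candidates, latest end is 185 → L.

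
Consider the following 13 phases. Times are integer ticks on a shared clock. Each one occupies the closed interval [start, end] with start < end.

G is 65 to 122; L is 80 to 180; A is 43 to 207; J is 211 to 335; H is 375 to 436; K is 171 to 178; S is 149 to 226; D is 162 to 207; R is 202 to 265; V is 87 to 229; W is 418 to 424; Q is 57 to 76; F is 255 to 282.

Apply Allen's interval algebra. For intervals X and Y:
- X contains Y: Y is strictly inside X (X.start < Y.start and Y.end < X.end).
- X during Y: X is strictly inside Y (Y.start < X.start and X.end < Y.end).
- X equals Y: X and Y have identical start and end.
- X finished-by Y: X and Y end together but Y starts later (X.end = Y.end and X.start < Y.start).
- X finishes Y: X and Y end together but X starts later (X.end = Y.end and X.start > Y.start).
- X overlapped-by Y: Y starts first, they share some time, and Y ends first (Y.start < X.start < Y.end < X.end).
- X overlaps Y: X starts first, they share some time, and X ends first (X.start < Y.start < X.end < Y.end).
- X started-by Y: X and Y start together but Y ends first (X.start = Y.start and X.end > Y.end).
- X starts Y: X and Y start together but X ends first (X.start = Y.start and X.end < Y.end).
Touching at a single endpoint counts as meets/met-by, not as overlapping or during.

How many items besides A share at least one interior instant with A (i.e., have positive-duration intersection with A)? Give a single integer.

8

Target A = [43, 207].
D [162, 207] → finishes → counts.
F [255, 282] → after → no.
G [65, 122] → during → counts.
H [375, 436] → after → no.
J [211, 335] → after → no.
K [171, 178] → during → counts.
L [80, 180] → during → counts.
Q [57, 76] → during → counts.
R [202, 265] → overlapped-by → counts.
S [149, 226] → overlapped-by → counts.
V [87, 229] → overlapped-by → counts.
W [418, 424] → after → no.
Total: 8.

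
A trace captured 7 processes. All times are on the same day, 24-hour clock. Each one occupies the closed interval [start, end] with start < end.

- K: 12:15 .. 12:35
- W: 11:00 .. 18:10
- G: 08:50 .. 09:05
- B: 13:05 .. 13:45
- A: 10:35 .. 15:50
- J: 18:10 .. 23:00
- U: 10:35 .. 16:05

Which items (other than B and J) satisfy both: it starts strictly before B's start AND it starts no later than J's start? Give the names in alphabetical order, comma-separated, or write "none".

A, G, K, U, W

Conditions: its start is strictly before B's start (X.start < 13:05) AND its start is no later than J's start (X.start <= 18:10).
A: start 10:35 < 13:05? ✓; start 10:35 <= 18:10? ✓ → yes.
G: start 08:50 < 13:05? ✓; start 08:50 <= 18:10? ✓ → yes.
K: start 12:15 < 13:05? ✓; start 12:15 <= 18:10? ✓ → yes.
U: start 10:35 < 13:05? ✓; start 10:35 <= 18:10? ✓ → yes.
W: start 11:00 < 13:05? ✓; start 11:00 <= 18:10? ✓ → yes.
Result: A, G, K, U, W.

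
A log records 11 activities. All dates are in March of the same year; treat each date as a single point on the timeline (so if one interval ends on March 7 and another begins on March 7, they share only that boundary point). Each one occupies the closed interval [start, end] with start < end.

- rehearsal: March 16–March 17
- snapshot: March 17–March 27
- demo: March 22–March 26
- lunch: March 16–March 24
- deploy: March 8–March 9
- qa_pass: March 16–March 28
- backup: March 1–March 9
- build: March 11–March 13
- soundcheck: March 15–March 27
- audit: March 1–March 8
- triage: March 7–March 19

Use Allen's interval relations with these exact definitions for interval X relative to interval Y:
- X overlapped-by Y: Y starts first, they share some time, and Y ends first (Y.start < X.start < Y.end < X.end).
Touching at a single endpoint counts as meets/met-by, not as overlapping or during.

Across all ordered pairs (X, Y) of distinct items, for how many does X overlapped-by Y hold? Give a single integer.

9

Checking all 110 ordered pairs for relation 'overlapped-by'; matching pairs in alphabetical order:
(demo, lunch): demo overlapped-by lunch ✓
(lunch, triage): lunch overlapped-by triage ✓
(qa_pass, soundcheck): qa_pass overlapped-by soundcheck ✓
(qa_pass, triage): qa_pass overlapped-by triage ✓
(snapshot, lunch): snapshot overlapped-by lunch ✓
(snapshot, triage): snapshot overlapped-by triage ✓
(soundcheck, triage): soundcheck overlapped-by triage ✓
(triage, audit): triage overlapped-by audit ✓
(triage, backup): triage overlapped-by backup ✓
Count: 9.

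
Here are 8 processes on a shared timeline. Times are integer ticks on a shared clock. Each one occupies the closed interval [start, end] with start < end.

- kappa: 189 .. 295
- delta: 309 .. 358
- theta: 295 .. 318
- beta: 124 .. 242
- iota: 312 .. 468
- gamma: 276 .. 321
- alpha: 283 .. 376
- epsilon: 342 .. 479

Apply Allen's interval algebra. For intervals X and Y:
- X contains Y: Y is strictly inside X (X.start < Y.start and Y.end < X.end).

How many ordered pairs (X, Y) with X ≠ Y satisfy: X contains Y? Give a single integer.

Checking all 56 ordered pairs for relation 'contains'; matching pairs in alphabetical order:
(alpha, delta): alpha contains delta ✓
(alpha, theta): alpha contains theta ✓
(gamma, theta): gamma contains theta ✓
Count: 3.

3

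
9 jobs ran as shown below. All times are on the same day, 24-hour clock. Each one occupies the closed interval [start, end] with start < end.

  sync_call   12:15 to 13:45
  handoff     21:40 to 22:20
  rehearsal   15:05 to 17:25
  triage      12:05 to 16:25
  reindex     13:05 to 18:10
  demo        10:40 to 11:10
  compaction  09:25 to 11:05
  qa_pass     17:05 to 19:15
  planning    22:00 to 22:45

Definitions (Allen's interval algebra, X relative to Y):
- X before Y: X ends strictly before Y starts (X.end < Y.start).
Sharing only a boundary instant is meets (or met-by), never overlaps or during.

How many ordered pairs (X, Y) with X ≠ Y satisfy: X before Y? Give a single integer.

Checking all 72 ordered pairs for relation 'before'; matching pairs in alphabetical order:
(compaction, handoff): compaction before handoff ✓
(compaction, planning): compaction before planning ✓
(compaction, qa_pass): compaction before qa_pass ✓
(compaction, rehearsal): compaction before rehearsal ✓
(compaction, reindex): compaction before reindex ✓
(compaction, sync_call): compaction before sync_call ✓
(compaction, triage): compaction before triage ✓
(demo, handoff): demo before handoff ✓
(demo, planning): demo before planning ✓
(demo, qa_pass): demo before qa_pass ✓
(demo, rehearsal): demo before rehearsal ✓
(demo, reindex): demo before reindex ✓
(demo, sync_call): demo before sync_call ✓
(demo, triage): demo before triage ✓
(qa_pass, handoff): qa_pass before handoff ✓
(qa_pass, planning): qa_pass before planning ✓
(rehearsal, handoff): rehearsal before handoff ✓
(rehearsal, planning): rehearsal before planning ✓
(reindex, handoff): reindex before handoff ✓
(reindex, planning): reindex before planning ✓
(sync_call, handoff): sync_call before handoff ✓
(sync_call, planning): sync_call before planning ✓
(sync_call, qa_pass): sync_call before qa_pass ✓
(sync_call, rehearsal): sync_call before rehearsal ✓
... plus 3 further pairs not listed.
Count: 27.

27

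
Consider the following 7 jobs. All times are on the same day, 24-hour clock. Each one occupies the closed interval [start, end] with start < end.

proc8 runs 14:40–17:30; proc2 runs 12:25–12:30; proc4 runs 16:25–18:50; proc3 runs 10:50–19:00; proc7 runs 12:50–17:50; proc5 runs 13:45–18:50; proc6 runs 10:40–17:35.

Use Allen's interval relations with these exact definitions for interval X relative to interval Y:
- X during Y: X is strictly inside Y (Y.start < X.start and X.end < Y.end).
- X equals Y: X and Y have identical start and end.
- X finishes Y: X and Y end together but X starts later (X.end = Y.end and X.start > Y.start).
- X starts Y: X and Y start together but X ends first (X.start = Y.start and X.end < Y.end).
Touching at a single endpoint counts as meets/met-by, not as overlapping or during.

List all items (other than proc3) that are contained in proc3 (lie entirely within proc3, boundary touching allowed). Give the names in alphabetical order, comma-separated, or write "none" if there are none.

proc2, proc4, proc5, proc7, proc8

Target proc3 = [10:50, 19:00].
proc2 [12:25, 12:30] → during → yes.
proc4 [16:25, 18:50] → during → yes.
proc5 [13:45, 18:50] → during → yes.
proc6 [10:40, 17:35] → overlaps → no.
proc7 [12:50, 17:50] → during → yes.
proc8 [14:40, 17:30] → during → yes.
Result: proc2, proc4, proc5, proc7, proc8.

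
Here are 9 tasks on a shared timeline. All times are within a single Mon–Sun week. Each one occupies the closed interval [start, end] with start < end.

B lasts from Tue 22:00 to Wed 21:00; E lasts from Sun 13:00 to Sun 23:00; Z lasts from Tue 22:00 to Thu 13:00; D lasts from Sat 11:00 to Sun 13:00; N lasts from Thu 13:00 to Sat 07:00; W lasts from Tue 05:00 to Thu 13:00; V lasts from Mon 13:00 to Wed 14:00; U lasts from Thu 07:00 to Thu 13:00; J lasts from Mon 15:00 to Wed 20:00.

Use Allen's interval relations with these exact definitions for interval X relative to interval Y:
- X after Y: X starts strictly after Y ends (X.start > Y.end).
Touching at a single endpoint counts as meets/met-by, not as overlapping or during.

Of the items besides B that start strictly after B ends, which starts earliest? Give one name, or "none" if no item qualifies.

Target B = [Tue 22:00, Wed 21:00].
D [Sat 11:00, Sun 13:00] → after → candidate.
E [Sun 13:00, Sun 23:00] → after → candidate.
J [Mon 15:00, Wed 20:00] → overlaps → excluded.
N [Thu 13:00, Sat 07:00] → after → candidate.
U [Thu 07:00, Thu 13:00] → after → candidate.
V [Mon 13:00, Wed 14:00] → overlaps → excluded.
W [Tue 05:00, Thu 13:00] → contains → excluded.
Z [Tue 22:00, Thu 13:00] → started-by → excluded.
Among candidates, earliest start is Thu 07:00 → U.

U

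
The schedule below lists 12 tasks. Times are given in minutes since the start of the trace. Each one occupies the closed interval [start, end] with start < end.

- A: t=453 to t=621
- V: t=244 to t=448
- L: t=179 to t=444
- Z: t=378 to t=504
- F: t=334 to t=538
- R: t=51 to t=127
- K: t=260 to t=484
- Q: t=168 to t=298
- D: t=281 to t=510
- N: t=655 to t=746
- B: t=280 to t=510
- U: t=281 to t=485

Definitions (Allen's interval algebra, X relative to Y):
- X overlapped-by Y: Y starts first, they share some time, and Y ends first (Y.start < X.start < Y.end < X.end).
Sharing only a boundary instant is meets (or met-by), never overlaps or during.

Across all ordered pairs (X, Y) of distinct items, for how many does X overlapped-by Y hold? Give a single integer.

34

Checking all 132 ordered pairs for relation 'overlapped-by'; matching pairs in alphabetical order:
(A, B): A overlapped-by B ✓
(A, D): A overlapped-by D ✓
(A, F): A overlapped-by F ✓
(A, K): A overlapped-by K ✓
(A, U): A overlapped-by U ✓
(A, Z): A overlapped-by Z ✓
(B, K): B overlapped-by K ✓
(B, L): B overlapped-by L ✓
(B, Q): B overlapped-by Q ✓
(B, V): B overlapped-by V ✓
(D, K): D overlapped-by K ✓
(D, L): D overlapped-by L ✓
(D, Q): D overlapped-by Q ✓
(D, V): D overlapped-by V ✓
(F, B): F overlapped-by B ✓
(F, D): F overlapped-by D ✓
(F, K): F overlapped-by K ✓
(F, L): F overlapped-by L ✓
(F, U): F overlapped-by U ✓
(F, V): F overlapped-by V ✓
(K, L): K overlapped-by L ✓
(K, Q): K overlapped-by Q ✓
(K, V): K overlapped-by V ✓
(L, Q): L overlapped-by Q ✓
... plus 10 further pairs not listed.
Count: 34.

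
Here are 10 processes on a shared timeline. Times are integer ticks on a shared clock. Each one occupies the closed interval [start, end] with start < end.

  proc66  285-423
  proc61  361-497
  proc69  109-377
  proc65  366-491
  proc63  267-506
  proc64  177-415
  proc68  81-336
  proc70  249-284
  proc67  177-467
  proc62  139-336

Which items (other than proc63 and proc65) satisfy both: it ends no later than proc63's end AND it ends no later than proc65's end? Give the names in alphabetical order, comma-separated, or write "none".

Conditions: its end is no later than proc63's end (X.end <= 506) AND its end is no later than proc65's end (X.end <= 491).
proc61: end 497 <= 506? ✓; end 497 <= 491? ✗ → no.
proc62: end 336 <= 506? ✓; end 336 <= 491? ✓ → yes.
proc64: end 415 <= 506? ✓; end 415 <= 491? ✓ → yes.
proc66: end 423 <= 506? ✓; end 423 <= 491? ✓ → yes.
proc67: end 467 <= 506? ✓; end 467 <= 491? ✓ → yes.
proc68: end 336 <= 506? ✓; end 336 <= 491? ✓ → yes.
proc69: end 377 <= 506? ✓; end 377 <= 491? ✓ → yes.
proc70: end 284 <= 506? ✓; end 284 <= 491? ✓ → yes.
Result: proc62, proc64, proc66, proc67, proc68, proc69, proc70.

proc62, proc64, proc66, proc67, proc68, proc69, proc70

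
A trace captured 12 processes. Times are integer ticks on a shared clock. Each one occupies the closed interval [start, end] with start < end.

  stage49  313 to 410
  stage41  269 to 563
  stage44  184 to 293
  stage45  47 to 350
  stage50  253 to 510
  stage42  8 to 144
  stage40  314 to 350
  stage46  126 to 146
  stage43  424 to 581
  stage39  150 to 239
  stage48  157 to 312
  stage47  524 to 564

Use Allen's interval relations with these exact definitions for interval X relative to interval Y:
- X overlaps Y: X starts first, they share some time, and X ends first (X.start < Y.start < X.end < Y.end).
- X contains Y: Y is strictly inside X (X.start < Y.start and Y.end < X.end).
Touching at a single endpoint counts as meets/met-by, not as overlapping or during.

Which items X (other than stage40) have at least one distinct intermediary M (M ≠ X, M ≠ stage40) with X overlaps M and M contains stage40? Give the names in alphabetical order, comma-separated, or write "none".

stage44, stage45, stage48, stage50

Target stage40 = [314, 350].
Intermediaries M with M contains stage40: stage41, stage49, stage50.
Via stage41 — items with X overlaps stage41: stage44, stage45, stage48, stage50.
Via stage49 — items with X overlaps stage49: stage45.
Via stage50 — items with X overlaps stage50: stage44, stage45, stage48.
Union: stage44, stage45, stage48, stage50.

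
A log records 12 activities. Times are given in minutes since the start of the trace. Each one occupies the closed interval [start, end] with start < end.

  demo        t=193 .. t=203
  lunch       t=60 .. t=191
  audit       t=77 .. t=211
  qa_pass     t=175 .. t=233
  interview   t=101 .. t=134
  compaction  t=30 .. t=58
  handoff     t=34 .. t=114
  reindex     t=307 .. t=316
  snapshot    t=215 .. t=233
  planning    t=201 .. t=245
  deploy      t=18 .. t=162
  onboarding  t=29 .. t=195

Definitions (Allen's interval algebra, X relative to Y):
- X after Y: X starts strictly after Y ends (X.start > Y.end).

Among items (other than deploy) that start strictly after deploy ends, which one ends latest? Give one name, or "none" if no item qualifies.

Target deploy = [t=18, t=162].
audit [t=77, t=211] → overlapped-by → excluded.
compaction [t=30, t=58] → during → excluded.
demo [t=193, t=203] → after → candidate.
handoff [t=34, t=114] → during → excluded.
interview [t=101, t=134] → during → excluded.
lunch [t=60, t=191] → overlapped-by → excluded.
onboarding [t=29, t=195] → overlapped-by → excluded.
planning [t=201, t=245] → after → candidate.
qa_pass [t=175, t=233] → after → candidate.
reindex [t=307, t=316] → after → candidate.
snapshot [t=215, t=233] → after → candidate.
Among candidates, latest end is t=316 → reindex.

reindex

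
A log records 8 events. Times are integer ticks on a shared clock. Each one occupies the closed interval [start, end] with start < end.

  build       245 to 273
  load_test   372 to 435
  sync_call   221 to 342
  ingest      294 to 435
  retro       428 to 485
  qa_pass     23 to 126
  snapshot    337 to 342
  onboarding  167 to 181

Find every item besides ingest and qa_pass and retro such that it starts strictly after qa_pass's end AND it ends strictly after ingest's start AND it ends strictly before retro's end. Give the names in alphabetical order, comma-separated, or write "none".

Conditions: its start is strictly after qa_pass's end (X.start > 126) AND its end is strictly after ingest's start (X.end > 294) AND its end is strictly before retro's end (X.end < 485).
build: start 245 > 126? ✓; end 273 > 294? ✗; end 273 < 485? ✓ → no.
load_test: start 372 > 126? ✓; end 435 > 294? ✓; end 435 < 485? ✓ → yes.
onboarding: start 167 > 126? ✓; end 181 > 294? ✗; end 181 < 485? ✓ → no.
snapshot: start 337 > 126? ✓; end 342 > 294? ✓; end 342 < 485? ✓ → yes.
sync_call: start 221 > 126? ✓; end 342 > 294? ✓; end 342 < 485? ✓ → yes.
Result: load_test, snapshot, sync_call.

load_test, snapshot, sync_call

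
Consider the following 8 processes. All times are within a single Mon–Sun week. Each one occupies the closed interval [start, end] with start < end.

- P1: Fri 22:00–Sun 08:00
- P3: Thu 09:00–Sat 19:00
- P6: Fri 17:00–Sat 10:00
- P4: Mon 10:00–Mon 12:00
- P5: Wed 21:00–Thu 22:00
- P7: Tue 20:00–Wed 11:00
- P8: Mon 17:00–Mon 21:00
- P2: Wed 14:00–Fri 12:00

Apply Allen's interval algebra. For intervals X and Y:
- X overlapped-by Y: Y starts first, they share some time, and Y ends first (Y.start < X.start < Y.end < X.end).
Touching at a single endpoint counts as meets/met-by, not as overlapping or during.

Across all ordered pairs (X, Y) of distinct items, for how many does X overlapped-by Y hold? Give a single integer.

Checking all 56 ordered pairs for relation 'overlapped-by'; matching pairs in alphabetical order:
(P1, P3): P1 overlapped-by P3 ✓
(P1, P6): P1 overlapped-by P6 ✓
(P3, P2): P3 overlapped-by P2 ✓
(P3, P5): P3 overlapped-by P5 ✓
Count: 4.

4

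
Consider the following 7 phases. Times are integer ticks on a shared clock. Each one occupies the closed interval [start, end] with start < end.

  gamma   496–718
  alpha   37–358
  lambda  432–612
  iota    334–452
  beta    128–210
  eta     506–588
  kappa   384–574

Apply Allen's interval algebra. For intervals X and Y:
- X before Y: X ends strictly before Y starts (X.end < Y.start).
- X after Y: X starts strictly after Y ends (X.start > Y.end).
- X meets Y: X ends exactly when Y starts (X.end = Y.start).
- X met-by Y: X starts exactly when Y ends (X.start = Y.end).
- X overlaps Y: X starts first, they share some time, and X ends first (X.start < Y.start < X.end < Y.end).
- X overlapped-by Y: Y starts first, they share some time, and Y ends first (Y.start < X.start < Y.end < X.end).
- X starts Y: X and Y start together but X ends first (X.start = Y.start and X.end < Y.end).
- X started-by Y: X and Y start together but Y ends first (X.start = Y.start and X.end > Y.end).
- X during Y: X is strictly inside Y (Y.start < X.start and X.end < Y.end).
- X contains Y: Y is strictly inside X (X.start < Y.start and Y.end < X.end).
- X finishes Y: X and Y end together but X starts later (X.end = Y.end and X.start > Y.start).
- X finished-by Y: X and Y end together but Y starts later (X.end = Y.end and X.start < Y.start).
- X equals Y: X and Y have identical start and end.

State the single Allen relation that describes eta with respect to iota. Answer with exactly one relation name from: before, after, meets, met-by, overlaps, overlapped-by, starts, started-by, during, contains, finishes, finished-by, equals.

after

eta = [506, 588]; iota = [334, 452].
Compare endpoints: eta.start > iota.start, eta.start > iota.end, eta.end > iota.start, eta.end > iota.end.
That pattern is 'after'.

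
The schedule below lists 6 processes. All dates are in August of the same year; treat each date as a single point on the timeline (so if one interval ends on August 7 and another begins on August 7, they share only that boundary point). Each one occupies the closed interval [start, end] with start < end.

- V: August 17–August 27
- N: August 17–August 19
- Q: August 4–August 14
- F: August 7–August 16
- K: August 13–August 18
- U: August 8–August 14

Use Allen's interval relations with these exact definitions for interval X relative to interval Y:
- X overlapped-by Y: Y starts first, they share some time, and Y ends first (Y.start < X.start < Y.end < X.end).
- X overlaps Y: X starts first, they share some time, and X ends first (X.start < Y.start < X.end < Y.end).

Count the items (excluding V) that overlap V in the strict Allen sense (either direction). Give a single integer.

Target V = [August 17, August 27].
F [August 7, August 16] → before → no.
K [August 13, August 18] → overlaps → counts.
N [August 17, August 19] → starts → no.
Q [August 4, August 14] → before → no.
U [August 8, August 14] → before → no.
Total: 1.

1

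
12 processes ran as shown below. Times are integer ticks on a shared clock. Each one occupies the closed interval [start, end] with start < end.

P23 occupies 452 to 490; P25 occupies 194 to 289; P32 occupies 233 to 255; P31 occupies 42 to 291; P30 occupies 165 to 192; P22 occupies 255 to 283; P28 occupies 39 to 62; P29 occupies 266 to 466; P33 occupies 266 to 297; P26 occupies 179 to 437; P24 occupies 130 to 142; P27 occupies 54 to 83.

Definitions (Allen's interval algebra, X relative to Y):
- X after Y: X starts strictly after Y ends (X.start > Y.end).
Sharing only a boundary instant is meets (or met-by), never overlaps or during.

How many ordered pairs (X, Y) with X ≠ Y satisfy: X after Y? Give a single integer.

Checking all 132 ordered pairs for relation 'after'; matching pairs in alphabetical order:
(P22, P24): P22 after P24 ✓
(P22, P27): P22 after P27 ✓
(P22, P28): P22 after P28 ✓
(P22, P30): P22 after P30 ✓
(P23, P22): P23 after P22 ✓
(P23, P24): P23 after P24 ✓
(P23, P25): P23 after P25 ✓
(P23, P26): P23 after P26 ✓
(P23, P27): P23 after P27 ✓
(P23, P28): P23 after P28 ✓
(P23, P30): P23 after P30 ✓
(P23, P31): P23 after P31 ✓
(P23, P32): P23 after P32 ✓
(P23, P33): P23 after P33 ✓
(P24, P27): P24 after P27 ✓
(P24, P28): P24 after P28 ✓
(P25, P24): P25 after P24 ✓
(P25, P27): P25 after P27 ✓
(P25, P28): P25 after P28 ✓
(P25, P30): P25 after P30 ✓
(P26, P24): P26 after P24 ✓
(P26, P27): P26 after P27 ✓
(P26, P28): P26 after P28 ✓
(P29, P24): P29 after P24 ✓
... plus 16 further pairs not listed.
Count: 40.

40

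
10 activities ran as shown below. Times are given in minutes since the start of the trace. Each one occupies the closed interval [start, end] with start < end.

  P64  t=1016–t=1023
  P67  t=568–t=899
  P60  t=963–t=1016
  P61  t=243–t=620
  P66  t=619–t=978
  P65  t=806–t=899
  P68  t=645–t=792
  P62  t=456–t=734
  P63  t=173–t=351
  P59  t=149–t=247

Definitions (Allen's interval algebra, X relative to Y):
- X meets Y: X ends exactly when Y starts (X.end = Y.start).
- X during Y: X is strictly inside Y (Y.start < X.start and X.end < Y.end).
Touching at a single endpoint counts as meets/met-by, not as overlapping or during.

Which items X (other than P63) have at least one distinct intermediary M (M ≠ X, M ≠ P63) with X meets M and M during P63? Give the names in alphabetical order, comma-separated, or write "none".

Target P63 = [t=173, t=351].
Intermediaries M with M during P63: none.
Union: none.

none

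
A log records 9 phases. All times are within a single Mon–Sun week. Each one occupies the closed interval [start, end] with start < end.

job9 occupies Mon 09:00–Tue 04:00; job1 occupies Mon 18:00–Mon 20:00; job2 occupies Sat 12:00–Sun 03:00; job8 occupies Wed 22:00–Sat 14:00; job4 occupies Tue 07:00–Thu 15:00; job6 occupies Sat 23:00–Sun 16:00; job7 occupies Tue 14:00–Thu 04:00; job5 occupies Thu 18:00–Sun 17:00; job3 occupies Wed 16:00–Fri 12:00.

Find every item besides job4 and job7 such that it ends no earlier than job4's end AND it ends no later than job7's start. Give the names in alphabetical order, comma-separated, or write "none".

Conditions: its end is no earlier than job4's end (X.end >= Thu 15:00) AND its end is no later than job7's start (X.end <= Tue 14:00).
job1: end Mon 20:00 >= Thu 15:00? ✗; end Mon 20:00 <= Tue 14:00? ✓ → no.
job2: end Sun 03:00 >= Thu 15:00? ✓; end Sun 03:00 <= Tue 14:00? ✗ → no.
job3: end Fri 12:00 >= Thu 15:00? ✓; end Fri 12:00 <= Tue 14:00? ✗ → no.
job5: end Sun 17:00 >= Thu 15:00? ✓; end Sun 17:00 <= Tue 14:00? ✗ → no.
job6: end Sun 16:00 >= Thu 15:00? ✓; end Sun 16:00 <= Tue 14:00? ✗ → no.
job8: end Sat 14:00 >= Thu 15:00? ✓; end Sat 14:00 <= Tue 14:00? ✗ → no.
job9: end Tue 04:00 >= Thu 15:00? ✗; end Tue 04:00 <= Tue 14:00? ✓ → no.
Result: none.

none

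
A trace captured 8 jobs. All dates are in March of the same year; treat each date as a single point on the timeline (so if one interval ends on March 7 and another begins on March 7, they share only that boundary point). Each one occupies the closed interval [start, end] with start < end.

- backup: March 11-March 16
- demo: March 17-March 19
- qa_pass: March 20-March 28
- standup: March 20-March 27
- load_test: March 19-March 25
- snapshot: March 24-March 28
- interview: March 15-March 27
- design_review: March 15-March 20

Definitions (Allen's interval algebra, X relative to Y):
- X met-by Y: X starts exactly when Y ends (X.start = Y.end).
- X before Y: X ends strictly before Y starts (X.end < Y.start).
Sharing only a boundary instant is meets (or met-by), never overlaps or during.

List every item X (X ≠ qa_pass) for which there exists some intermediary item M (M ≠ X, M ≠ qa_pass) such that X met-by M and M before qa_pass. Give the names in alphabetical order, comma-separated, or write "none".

Target qa_pass = [March 20, March 28].
Intermediaries M with M before qa_pass: backup, demo.
Via backup — items with X met-by backup: none.
Via demo — items with X met-by demo: load_test.
Union: load_test.

load_test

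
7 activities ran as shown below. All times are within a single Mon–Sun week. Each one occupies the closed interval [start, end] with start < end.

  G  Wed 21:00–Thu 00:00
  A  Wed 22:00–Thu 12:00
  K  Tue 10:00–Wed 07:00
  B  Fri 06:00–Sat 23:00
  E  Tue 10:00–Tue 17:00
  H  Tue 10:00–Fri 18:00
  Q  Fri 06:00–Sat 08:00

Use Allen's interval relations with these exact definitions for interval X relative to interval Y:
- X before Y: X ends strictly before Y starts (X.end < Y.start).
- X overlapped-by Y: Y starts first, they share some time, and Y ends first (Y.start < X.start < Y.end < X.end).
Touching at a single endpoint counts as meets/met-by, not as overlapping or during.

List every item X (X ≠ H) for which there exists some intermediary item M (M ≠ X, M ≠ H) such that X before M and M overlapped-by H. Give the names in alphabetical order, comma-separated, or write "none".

Target H = [Tue 10:00, Fri 18:00].
Intermediaries M with M overlapped-by H: B, Q.
Via B — items with X before B: A, E, G, K.
Via Q — items with X before Q: A, E, G, K.
Union: A, E, G, K.

A, E, G, K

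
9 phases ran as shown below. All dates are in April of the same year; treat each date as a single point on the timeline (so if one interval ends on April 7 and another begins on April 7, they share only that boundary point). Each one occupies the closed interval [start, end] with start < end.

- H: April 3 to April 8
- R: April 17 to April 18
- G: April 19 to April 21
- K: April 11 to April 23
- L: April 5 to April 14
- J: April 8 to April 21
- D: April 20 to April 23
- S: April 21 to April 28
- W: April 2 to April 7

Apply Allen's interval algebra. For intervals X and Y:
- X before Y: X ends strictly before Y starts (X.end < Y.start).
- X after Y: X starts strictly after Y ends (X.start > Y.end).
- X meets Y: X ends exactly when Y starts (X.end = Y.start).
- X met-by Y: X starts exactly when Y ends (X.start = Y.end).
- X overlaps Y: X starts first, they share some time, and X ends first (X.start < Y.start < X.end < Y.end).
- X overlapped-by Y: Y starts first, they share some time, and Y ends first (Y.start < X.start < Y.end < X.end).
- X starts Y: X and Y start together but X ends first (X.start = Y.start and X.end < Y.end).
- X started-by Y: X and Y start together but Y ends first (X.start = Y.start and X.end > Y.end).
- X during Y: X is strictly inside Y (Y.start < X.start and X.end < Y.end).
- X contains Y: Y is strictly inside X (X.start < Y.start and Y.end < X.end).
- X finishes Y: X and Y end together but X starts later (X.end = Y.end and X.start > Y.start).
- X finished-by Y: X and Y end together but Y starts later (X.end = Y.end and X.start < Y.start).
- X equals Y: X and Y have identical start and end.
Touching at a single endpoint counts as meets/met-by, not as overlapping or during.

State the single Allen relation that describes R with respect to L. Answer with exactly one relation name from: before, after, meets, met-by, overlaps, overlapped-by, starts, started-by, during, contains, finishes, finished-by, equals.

R = [April 17, April 18]; L = [April 5, April 14].
Compare endpoints: R.start > L.start, R.start > L.end, R.end > L.start, R.end > L.end.
That pattern is 'after'.

after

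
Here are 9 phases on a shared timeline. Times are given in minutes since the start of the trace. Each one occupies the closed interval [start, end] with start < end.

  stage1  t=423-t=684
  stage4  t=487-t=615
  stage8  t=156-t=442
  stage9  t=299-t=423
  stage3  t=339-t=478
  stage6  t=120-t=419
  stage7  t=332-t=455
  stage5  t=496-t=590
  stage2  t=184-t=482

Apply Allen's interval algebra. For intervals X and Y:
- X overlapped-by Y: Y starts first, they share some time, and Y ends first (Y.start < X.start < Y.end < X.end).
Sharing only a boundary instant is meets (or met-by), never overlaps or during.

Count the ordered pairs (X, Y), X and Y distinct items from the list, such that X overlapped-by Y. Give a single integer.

Checking all 72 ordered pairs for relation 'overlapped-by'; matching pairs in alphabetical order:
(stage1, stage2): stage1 overlapped-by stage2 ✓
(stage1, stage3): stage1 overlapped-by stage3 ✓
(stage1, stage7): stage1 overlapped-by stage7 ✓
(stage1, stage8): stage1 overlapped-by stage8 ✓
(stage2, stage6): stage2 overlapped-by stage6 ✓
(stage2, stage8): stage2 overlapped-by stage8 ✓
(stage3, stage6): stage3 overlapped-by stage6 ✓
(stage3, stage7): stage3 overlapped-by stage7 ✓
(stage3, stage8): stage3 overlapped-by stage8 ✓
(stage3, stage9): stage3 overlapped-by stage9 ✓
(stage7, stage6): stage7 overlapped-by stage6 ✓
(stage7, stage8): stage7 overlapped-by stage8 ✓
(stage7, stage9): stage7 overlapped-by stage9 ✓
(stage8, stage6): stage8 overlapped-by stage6 ✓
(stage9, stage6): stage9 overlapped-by stage6 ✓
Count: 15.

15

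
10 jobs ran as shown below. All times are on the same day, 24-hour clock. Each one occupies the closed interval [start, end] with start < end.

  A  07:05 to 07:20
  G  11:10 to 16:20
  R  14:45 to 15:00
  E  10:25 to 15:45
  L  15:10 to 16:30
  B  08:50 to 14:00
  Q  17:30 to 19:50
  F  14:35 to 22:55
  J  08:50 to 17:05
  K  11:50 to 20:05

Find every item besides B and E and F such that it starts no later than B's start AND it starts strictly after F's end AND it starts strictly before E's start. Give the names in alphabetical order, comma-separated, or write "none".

Conditions: its start is no later than B's start (X.start <= 08:50) AND its start is strictly after F's end (X.start > 22:55) AND its start is strictly before E's start (X.start < 10:25).
A: start 07:05 <= 08:50? ✓; start 07:05 > 22:55? ✗; start 07:05 < 10:25? ✓ → no.
G: start 11:10 <= 08:50? ✗; start 11:10 > 22:55? ✗; start 11:10 < 10:25? ✗ → no.
J: start 08:50 <= 08:50? ✓; start 08:50 > 22:55? ✗; start 08:50 < 10:25? ✓ → no.
K: start 11:50 <= 08:50? ✗; start 11:50 > 22:55? ✗; start 11:50 < 10:25? ✗ → no.
L: start 15:10 <= 08:50? ✗; start 15:10 > 22:55? ✗; start 15:10 < 10:25? ✗ → no.
Q: start 17:30 <= 08:50? ✗; start 17:30 > 22:55? ✗; start 17:30 < 10:25? ✗ → no.
R: start 14:45 <= 08:50? ✗; start 14:45 > 22:55? ✗; start 14:45 < 10:25? ✗ → no.
Result: none.

none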